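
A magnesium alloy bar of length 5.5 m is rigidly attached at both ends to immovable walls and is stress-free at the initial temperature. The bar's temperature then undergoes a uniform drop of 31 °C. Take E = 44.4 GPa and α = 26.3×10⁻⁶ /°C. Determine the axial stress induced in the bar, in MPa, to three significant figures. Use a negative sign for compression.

Free thermal expansion αLΔT = 26.3e-6 · 5500 · -31 = -4.484 mm.
The walls impose strain ε = −(-4.484)/5500 = 8.1530e-04; σ = Eε = 44400 · 8.1530e-04 = 36.2 MPa.

36.2 MPa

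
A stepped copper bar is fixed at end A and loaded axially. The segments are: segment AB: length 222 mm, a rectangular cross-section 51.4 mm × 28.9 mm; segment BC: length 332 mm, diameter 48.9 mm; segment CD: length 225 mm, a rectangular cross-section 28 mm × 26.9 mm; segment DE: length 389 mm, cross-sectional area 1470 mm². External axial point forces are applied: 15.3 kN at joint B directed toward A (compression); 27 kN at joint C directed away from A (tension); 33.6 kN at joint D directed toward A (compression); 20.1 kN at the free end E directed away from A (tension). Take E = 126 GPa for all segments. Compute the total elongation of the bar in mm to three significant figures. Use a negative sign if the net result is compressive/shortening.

Internal axial forces (sectioning from the free end, tension +): N_DE = 20.1 kN, N_CD = -13.5 kN, N_BC = 13.5 kN, N_AB = -1.8 kN.
A_AB = 1485 mm².
A_BC = 1878 mm².
A_CD = 753.2 mm².
δ_AB = -1800·222/(1485·126000) = -0.002135 mm
δ_BC = 13500·332/(1878·126000) = 0.01894 mm
δ_CD = -13500·225/(753.2·126000) = -0.03201 mm
δ_DE = 20100·389/(1470·126000) = 0.04221 mm
δ = Σδ_i = 0.02701 mm.

0.0270 mm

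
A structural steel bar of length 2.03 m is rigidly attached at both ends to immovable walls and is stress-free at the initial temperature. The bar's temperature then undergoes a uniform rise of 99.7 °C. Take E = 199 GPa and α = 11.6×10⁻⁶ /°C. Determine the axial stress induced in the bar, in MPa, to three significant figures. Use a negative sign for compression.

-230 MPa

Free thermal expansion αLΔT = 11.6e-6 · 2030 · 99.7 = 2.348 mm.
The walls impose strain ε = −(2.348)/2030 = -1.1565e-03; σ = Eε = 199000 · -1.1565e-03 = -230.1 MPa.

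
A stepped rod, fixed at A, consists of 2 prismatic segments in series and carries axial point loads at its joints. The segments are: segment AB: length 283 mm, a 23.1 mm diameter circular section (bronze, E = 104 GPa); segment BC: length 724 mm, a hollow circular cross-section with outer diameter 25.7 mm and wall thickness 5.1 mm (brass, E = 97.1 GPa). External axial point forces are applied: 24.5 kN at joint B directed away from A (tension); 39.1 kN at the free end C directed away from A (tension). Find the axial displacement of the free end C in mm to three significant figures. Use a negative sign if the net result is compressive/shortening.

1.30 mm

Internal axial forces (sectioning from the free end, tension +): N_BC = 39.1 kN, N_AB = 63.6 kN.
A_AB = 419.1 mm².
A_BC = 330.1 mm².
δ_AB = 63600·283/(419.1·104000) = 0.4129 mm
δ_BC = 39100·724/(330.1·97100) = 0.8833 mm
δ = Σδ_i = 1.296 mm.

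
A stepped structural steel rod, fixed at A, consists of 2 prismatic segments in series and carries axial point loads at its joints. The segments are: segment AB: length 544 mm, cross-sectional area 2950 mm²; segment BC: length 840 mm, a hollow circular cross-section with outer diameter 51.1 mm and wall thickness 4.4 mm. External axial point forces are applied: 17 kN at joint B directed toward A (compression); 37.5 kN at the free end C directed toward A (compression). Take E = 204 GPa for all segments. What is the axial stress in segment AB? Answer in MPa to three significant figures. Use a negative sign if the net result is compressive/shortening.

-18.5 MPa

Internal axial forces (sectioning from the free end, tension +): N_BC = -37.5 kN, N_AB = -54.5 kN.
σ_AB = N_AB/A_AB = -54500/2950 = -18.47 MPa.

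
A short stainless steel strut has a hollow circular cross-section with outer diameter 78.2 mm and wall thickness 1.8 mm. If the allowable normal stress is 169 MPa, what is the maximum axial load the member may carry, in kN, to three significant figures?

73.0 kN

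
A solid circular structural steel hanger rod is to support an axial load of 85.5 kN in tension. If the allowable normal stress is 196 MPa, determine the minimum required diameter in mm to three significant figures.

Required area A ≥ P/σ_allow = 85500/196 = 436.2 mm².
For a solid circular section, d ≥ √(4A/π) = 23.57 mm.

23.6 mm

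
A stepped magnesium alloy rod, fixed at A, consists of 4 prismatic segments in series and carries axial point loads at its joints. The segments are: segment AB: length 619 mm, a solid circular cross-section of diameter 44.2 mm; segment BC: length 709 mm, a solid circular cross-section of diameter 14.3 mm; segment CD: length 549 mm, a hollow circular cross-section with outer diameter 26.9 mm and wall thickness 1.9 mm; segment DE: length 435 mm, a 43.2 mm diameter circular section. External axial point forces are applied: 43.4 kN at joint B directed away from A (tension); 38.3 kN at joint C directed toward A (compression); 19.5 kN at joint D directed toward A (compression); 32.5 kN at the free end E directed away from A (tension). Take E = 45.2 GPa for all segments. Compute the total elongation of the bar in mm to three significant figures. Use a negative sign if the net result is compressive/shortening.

Internal axial forces (sectioning from the free end, tension +): N_DE = 32.5 kN, N_CD = 13 kN, N_BC = -25.3 kN, N_AB = 18.1 kN.
A_AB = 1534 mm².
A_BC = 160.6 mm².
A_CD = 149.2 mm².
A_DE = 1466 mm².
δ_AB = 18100·619/(1534·45200) = 0.1615 mm
δ_BC = -25300·709/(160.6·45200) = -2.471 mm
δ_CD = 13000·549/(149.2·45200) = 1.058 mm
δ_DE = 32500·435/(1466·45200) = 0.2134 mm
δ = Σδ_i = -1.038 mm.

-1.04 mm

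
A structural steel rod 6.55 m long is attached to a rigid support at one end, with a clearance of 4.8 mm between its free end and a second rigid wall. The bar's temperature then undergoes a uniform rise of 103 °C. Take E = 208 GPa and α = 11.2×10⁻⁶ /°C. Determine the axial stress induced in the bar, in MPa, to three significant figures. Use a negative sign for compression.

-87.5 MPa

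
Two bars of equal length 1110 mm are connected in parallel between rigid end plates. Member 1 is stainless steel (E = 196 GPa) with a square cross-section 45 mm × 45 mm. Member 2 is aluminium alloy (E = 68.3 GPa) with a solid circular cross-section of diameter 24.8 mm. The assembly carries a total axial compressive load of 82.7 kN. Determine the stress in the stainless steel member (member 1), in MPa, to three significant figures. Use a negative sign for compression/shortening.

-37.7 MPa

A_1 = 2025 mm².
A_2 = 483.1 mm².
Equal strain + equilibrium ⇒ each member carries load in proportion to AE: A₁E₁ = 396900000 N, A₂E₂ = 32990000 N, ΣAE = 429900000 N.
σ₁ = P·E₁/ΣAE = -82700·196000/429900000 = -37.71 MPa.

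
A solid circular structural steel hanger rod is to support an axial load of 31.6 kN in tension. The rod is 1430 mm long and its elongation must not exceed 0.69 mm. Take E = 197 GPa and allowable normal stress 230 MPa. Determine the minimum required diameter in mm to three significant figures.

20.6 mm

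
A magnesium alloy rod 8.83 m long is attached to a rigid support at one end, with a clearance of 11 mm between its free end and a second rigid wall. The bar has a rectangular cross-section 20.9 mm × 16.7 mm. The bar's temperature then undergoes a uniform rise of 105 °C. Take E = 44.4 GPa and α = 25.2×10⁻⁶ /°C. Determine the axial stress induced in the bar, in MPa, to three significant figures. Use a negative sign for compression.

Free thermal expansion αLΔT = 25.2e-6 · 8830 · 105 = 23.36 mm.
The walls engage after the gap closes; constrained expansion = 23.36 − 11 = 12.36 mm.
The walls impose strain ε = −(12.36)/8830 = -1.4002e-03; σ = Eε = 44400 · -1.4002e-03 = -62.17 MPa.

-62.2 MPa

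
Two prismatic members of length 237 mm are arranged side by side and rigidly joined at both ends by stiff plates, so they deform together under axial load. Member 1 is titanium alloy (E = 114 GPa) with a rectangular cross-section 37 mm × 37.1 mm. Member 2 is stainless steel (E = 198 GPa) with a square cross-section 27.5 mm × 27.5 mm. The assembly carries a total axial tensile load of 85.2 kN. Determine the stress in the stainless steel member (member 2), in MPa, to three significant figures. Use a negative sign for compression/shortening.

55.1 MPa

A_1 = 1373 mm².
A_2 = 756.2 mm².
Equal strain + equilibrium ⇒ each member carries load in proportion to AE: A₁E₁ = 156500000 N, A₂E₂ = 149700000 N, ΣAE = 306200000 N.
σ₂ = P·E₂/ΣAE = 85200·198000/306200000 = 55.09 MPa.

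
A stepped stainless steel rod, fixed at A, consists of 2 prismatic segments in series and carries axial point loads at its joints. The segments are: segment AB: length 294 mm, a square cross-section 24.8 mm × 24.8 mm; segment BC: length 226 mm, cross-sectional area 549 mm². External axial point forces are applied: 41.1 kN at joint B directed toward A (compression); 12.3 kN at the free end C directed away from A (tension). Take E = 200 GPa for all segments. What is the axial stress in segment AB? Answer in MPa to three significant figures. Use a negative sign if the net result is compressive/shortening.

-46.8 MPa

Internal axial forces (sectioning from the free end, tension +): N_BC = 12.3 kN, N_AB = -28.8 kN.
A_AB = 615 mm².
σ_AB = N_AB/A_AB = -28800/615 = -46.83 MPa.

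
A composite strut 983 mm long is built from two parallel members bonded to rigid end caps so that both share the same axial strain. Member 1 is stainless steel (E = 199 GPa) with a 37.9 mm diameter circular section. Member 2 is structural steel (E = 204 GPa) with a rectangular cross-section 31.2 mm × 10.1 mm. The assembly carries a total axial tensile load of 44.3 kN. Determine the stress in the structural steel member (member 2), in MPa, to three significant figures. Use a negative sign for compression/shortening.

A_1 = 1128 mm².
A_2 = 315.1 mm².
Equal strain + equilibrium ⇒ each member carries load in proportion to AE: A₁E₁ = 224500000 N, A₂E₂ = 64280000 N, ΣAE = 288800000 N.
σ₂ = P·E₂/ΣAE = 44300·204000/288800000 = 31.29 MPa.

31.3 MPa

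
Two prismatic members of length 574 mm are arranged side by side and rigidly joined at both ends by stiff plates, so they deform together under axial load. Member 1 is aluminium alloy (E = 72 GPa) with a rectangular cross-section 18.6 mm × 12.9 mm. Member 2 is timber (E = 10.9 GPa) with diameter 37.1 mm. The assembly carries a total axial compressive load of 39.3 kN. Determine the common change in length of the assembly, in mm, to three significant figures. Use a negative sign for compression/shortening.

-0.776 mm

A_1 = 239.9 mm².
A_2 = 1081 mm².
Equal strain + equilibrium ⇒ each member carries load in proportion to AE: A₁E₁ = 17280000 N, A₂E₂ = 11780000 N, ΣAE = 29060000 N.
δ = PL/ΣAE = -39300·574/29060000 = -0.7763 mm.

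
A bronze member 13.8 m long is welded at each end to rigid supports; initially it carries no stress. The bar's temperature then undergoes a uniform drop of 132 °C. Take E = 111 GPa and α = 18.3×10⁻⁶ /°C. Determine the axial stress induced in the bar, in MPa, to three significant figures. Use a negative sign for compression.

268 MPa

Free thermal expansion αLΔT = 18.3e-6 · 13800 · -132 = -33.34 mm.
The walls impose strain ε = −(-33.34)/13800 = 2.4156e-03; σ = Eε = 111000 · 2.4156e-03 = 268.1 MPa.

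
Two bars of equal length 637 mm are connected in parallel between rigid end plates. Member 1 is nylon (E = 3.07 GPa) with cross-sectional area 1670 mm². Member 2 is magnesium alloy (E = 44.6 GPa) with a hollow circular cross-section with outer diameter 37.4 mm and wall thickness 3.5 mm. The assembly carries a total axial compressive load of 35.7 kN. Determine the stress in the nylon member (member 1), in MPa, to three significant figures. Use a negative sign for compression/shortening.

A_2 = 372.7 mm².
Equal strain + equilibrium ⇒ each member carries load in proportion to AE: A₁E₁ = 5127000 N, A₂E₂ = 16620000 N, ΣAE = 21750000 N.
σ₁ = P·E₁/ΣAE = -35700·3070/21750000 = -5.039 MPa.

-5.04 MPa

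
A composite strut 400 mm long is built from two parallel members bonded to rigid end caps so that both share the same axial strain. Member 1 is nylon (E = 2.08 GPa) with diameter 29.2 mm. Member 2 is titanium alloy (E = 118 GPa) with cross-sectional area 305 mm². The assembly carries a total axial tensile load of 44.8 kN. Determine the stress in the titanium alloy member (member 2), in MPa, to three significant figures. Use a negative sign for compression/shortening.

A_1 = 669.7 mm².
Equal strain + equilibrium ⇒ each member carries load in proportion to AE: A₁E₁ = 1393000 N, A₂E₂ = 35990000 N, ΣAE = 37380000 N.
σ₂ = P·E₂/ΣAE = 44800·118000/37380000 = 141.4 MPa.

141 MPa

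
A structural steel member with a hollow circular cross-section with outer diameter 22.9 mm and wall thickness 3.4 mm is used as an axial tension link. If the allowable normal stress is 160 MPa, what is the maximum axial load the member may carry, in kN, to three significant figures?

A = 208.3 mm².
P_max = σ_allow · A = 160 · 208.3 = 33330 N = 33.33 kN.

33.3 kN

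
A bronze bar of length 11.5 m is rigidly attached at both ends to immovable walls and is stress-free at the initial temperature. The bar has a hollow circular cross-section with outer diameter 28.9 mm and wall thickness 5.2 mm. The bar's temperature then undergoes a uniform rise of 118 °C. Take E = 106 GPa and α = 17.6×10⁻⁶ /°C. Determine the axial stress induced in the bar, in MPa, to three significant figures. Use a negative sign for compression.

Free thermal expansion αLΔT = 17.6e-6 · 11500 · 118 = 23.88 mm.
The walls impose strain ε = −(23.88)/11500 = -2.0768e-03; σ = Eε = 106000 · -2.0768e-03 = -220.1 MPa.

-220 MPa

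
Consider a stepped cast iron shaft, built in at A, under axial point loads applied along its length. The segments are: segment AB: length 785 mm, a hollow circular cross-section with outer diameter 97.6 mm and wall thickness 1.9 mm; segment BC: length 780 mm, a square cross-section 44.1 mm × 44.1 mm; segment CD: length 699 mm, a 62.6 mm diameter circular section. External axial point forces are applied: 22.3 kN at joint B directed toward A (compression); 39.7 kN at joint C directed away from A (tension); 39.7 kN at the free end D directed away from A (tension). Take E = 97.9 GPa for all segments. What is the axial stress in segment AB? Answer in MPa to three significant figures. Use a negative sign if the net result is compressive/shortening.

Internal axial forces (sectioning from the free end, tension +): N_CD = 39.7 kN, N_BC = 79.4 kN, N_AB = 57.1 kN.
A_AB = 571.2 mm².
σ_AB = N_AB/A_AB = 57100/571.2 = 99.96 MPa.

100 MPa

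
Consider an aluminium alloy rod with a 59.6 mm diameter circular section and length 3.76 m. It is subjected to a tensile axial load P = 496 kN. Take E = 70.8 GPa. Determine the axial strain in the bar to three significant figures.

0.00251

A = 2790 mm².
σ = N/A = 177.8 MPa; ε = σ/E = 177.8/70800 = 2.511e-03.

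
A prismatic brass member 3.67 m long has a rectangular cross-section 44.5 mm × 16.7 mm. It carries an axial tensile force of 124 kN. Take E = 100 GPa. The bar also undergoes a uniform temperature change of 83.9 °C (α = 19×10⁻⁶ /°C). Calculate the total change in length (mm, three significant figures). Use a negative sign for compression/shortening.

12.0 mm

A = 743.1 mm².
δ_mech = NL/(AE) = 124000·3670/(743.1·100000) = 6.124 mm.
δ_thermal = αLΔT = 19e-6·3670·83.9 = 5.85 mm.
δ = δ_mech + δ_thermal = 11.97 mm.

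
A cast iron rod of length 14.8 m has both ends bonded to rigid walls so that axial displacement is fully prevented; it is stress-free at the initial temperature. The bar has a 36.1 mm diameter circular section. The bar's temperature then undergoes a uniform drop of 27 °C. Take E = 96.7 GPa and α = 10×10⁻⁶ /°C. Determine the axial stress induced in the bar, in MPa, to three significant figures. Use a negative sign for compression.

Free thermal expansion αLΔT = 10e-6 · 14800 · -27 = -3.996 mm.
The walls impose strain ε = −(-3.996)/14800 = 2.7000e-04; σ = Eε = 96700 · 2.7000e-04 = 26.11 MPa.

26.1 MPa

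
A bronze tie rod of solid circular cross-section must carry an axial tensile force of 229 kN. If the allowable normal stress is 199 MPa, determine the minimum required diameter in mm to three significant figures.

38.3 mm

Required area A ≥ P/σ_allow = 229000/199 = 1151 mm².
For a solid circular section, d ≥ √(4A/π) = 38.28 mm.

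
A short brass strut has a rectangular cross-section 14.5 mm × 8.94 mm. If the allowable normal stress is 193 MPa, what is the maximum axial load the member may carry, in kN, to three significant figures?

25.0 kN

A = 129.6 mm².
P_max = σ_allow · A = 193 · 129.6 = 25020 N = 25.02 kN.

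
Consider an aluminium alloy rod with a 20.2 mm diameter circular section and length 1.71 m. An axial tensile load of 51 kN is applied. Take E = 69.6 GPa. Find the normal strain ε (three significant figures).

0.00229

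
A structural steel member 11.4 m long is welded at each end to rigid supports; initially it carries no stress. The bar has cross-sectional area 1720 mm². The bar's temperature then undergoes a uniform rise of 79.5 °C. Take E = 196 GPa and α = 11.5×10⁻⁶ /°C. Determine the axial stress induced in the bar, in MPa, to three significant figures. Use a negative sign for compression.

-179 MPa

Free thermal expansion αLΔT = 11.5e-6 · 11400 · 79.5 = 10.42 mm.
The walls impose strain ε = −(10.42)/11400 = -9.1425e-04; σ = Eε = 196000 · -9.1425e-04 = -179.2 MPa.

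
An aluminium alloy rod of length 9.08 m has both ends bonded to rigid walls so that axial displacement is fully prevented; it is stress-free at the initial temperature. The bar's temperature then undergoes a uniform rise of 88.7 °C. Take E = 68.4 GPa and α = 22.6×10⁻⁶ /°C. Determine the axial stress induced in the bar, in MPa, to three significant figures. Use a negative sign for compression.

Free thermal expansion αLΔT = 22.6e-6 · 9080 · 88.7 = 18.2 mm.
The walls impose strain ε = −(18.2)/9080 = -2.0046e-03; σ = Eε = 68400 · -2.0046e-03 = -137.1 MPa.

-137 MPa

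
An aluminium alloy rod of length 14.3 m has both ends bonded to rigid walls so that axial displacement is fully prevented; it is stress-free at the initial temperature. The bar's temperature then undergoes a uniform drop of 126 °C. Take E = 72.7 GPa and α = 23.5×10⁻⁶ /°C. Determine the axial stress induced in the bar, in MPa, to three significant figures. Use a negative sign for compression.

215 MPa

Free thermal expansion αLΔT = 23.5e-6 · 14300 · -126 = -42.34 mm.
The walls impose strain ε = −(-42.34)/14300 = 2.9610e-03; σ = Eε = 72700 · 2.9610e-03 = 215.3 MPa.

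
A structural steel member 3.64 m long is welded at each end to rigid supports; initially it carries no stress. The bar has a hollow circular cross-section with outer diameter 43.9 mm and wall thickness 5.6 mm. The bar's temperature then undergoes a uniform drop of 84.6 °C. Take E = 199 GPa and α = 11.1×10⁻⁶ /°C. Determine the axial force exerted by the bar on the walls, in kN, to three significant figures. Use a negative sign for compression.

126 kN

Free thermal expansion αLΔT = 11.1e-6 · 3640 · -84.6 = -3.418 mm.
The walls impose strain ε = −(-3.418)/3640 = 9.3906e-04; σ = Eε = 199000 · 9.3906e-04 = 186.9 MPa.
Wall reaction R = σ·A = 186.9·673.8 = 125900 N = 125.9 kN.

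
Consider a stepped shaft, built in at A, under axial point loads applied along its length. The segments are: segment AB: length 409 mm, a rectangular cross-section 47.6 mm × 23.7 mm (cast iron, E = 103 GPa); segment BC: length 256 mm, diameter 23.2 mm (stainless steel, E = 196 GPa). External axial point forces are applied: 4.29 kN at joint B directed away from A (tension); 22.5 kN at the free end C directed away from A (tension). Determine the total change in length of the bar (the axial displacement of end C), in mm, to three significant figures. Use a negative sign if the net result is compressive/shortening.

0.164 mm

Internal axial forces (sectioning from the free end, tension +): N_BC = 22.5 kN, N_AB = 26.79 kN.
A_AB = 1128 mm².
A_BC = 422.7 mm².
δ_AB = 26790·409/(1128·103000) = 0.0943 mm
δ_BC = 22500·256/(422.7·196000) = 0.06952 mm
δ = Σδ_i = 0.1638 mm.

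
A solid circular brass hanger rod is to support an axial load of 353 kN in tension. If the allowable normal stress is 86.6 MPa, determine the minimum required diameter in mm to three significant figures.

72.0 mm

Required area A ≥ P/σ_allow = 353000/86.6 = 4076 mm².
For a solid circular section, d ≥ √(4A/π) = 72.04 mm.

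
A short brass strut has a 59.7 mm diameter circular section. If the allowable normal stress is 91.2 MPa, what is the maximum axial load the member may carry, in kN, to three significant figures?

255 kN

A = 2799 mm².
P_max = σ_allow · A = 91.2 · 2799 = 255300 N = 255.3 kN.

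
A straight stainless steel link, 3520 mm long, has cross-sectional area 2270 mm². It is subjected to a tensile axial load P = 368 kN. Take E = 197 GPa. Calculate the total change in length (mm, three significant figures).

δ_mech = NL/(AE) = 368000·3520/(2270·197000) = 2.897 mm.

2.90 mm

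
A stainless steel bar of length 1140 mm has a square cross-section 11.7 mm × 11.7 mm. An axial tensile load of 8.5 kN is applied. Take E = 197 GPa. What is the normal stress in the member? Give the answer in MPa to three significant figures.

62.1 MPa

A = 136.9 mm².
σ = N/A = 8500/136.9 = 62.09 MPa.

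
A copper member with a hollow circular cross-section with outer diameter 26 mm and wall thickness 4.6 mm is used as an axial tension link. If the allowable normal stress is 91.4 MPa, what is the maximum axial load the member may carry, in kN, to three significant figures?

28.3 kN

A = 309.3 mm².
P_max = σ_allow · A = 91.4 · 309.3 = 28270 N = 28.27 kN.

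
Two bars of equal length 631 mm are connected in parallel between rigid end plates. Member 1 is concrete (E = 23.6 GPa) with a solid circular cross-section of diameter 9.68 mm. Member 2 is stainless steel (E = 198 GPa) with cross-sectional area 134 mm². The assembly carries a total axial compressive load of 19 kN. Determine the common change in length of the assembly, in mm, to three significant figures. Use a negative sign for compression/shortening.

-0.424 mm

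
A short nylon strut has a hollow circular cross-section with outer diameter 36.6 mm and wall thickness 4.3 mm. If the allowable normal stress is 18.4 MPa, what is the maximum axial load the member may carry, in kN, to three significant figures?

8.03 kN

A = 436.3 mm².
P_max = σ_allow · A = 18.4 · 436.3 = 8029 N = 8.029 kN.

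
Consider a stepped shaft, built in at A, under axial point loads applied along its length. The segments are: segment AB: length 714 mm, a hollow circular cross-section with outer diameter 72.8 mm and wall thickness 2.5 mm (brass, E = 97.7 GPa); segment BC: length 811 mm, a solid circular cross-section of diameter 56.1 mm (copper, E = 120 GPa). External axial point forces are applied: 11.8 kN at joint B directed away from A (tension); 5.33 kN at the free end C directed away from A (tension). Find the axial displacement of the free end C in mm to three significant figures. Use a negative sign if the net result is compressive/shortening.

0.241 mm

Internal axial forces (sectioning from the free end, tension +): N_BC = 5.33 kN, N_AB = 17.13 kN.
A_AB = 552.1 mm².
A_BC = 2472 mm².
δ_AB = 17130·714/(552.1·97700) = 0.2267 mm
δ_BC = 5330·811/(2472·120000) = 0.01457 mm
δ = Σδ_i = 0.2413 mm.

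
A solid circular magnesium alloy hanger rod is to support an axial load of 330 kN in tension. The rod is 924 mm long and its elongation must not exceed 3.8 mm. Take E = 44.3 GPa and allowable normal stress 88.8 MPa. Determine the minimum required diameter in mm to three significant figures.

Required area A ≥ P/σ_allow = 330000/88.8 = 3716 mm².
For a solid circular section, d ≥ √(4A/π) = 68.79 mm.
Elongation limit: A ≥ PL/(Eδ_allow) = 330000·924/(44300·3.8) = 1811 mm² ⇒ d ≥ 48.02 mm.
The stress limit governs.

68.8 mm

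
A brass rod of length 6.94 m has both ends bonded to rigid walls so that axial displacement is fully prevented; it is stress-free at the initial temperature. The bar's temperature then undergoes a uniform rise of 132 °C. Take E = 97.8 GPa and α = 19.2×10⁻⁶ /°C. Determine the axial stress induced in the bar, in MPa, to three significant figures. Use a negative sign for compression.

-248 MPa

Free thermal expansion αLΔT = 19.2e-6 · 6940 · 132 = 17.59 mm.
The walls impose strain ε = −(17.59)/6940 = -2.5344e-03; σ = Eε = 97800 · -2.5344e-03 = -247.9 MPa.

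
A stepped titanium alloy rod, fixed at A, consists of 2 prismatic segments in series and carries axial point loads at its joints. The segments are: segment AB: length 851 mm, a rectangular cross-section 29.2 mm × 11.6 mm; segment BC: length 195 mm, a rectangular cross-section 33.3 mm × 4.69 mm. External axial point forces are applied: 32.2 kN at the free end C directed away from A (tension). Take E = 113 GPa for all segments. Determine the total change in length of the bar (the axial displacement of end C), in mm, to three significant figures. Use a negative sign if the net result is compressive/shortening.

Internal axial forces (sectioning from the free end, tension +): N_BC = 32.2 kN, N_AB = 32.2 kN.
A_AB = 338.7 mm².
A_BC = 156.2 mm².
δ_AB = 32200·851/(338.7·113000) = 0.7159 mm
δ_BC = 32200·195/(156.2·113000) = 0.3558 mm
δ = Σδ_i = 1.072 mm.

1.07 mm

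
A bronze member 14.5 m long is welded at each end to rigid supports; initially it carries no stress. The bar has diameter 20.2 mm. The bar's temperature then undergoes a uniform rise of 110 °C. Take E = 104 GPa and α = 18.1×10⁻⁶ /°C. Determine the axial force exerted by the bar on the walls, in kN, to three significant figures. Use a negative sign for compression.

-66.4 kN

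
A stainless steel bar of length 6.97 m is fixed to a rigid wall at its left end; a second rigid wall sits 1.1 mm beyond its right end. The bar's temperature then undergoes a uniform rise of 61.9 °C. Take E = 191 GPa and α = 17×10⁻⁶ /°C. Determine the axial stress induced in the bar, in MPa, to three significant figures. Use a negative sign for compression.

-171 MPa

Free thermal expansion αLΔT = 17e-6 · 6970 · 61.9 = 7.335 mm.
The walls engage after the gap closes; constrained expansion = 7.335 − 1.1 = 6.235 mm.
The walls impose strain ε = −(6.235)/6970 = -8.9448e-04; σ = Eε = 191000 · -8.9448e-04 = -170.8 MPa.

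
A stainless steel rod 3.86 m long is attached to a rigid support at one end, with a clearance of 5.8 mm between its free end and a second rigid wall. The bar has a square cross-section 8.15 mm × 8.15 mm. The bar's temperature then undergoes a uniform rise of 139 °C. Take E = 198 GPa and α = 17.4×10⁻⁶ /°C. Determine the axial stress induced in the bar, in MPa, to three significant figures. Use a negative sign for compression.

Free thermal expansion αLΔT = 17.4e-6 · 3860 · 139 = 9.336 mm.
The walls engage after the gap closes; constrained expansion = 9.336 − 5.8 = 3.536 mm.
The walls impose strain ε = −(3.536)/3860 = -9.1601e-04; σ = Eε = 198000 · -9.1601e-04 = -181.4 MPa.

-181 MPa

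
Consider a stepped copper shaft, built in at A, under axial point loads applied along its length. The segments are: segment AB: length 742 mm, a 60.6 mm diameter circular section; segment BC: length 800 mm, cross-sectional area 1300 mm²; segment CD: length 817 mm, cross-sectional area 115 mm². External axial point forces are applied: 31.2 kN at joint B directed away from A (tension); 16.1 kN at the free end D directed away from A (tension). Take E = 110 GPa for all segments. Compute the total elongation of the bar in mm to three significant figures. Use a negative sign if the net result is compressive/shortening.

Internal axial forces (sectioning from the free end, tension +): N_CD = 16.1 kN, N_BC = 16.1 kN, N_AB = 47.3 kN.
A_AB = 2884 mm².
δ_AB = 47300·742/(2884·110000) = 0.1106 mm
δ_BC = 16100·800/(1300·110000) = 0.09007 mm
δ_CD = 16100·817/(115·110000) = 1.04 mm
δ = Σδ_i = 1.241 mm.

1.24 mm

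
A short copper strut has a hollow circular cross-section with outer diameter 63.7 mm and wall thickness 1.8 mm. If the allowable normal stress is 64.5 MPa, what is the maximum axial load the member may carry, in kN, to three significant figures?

22.6 kN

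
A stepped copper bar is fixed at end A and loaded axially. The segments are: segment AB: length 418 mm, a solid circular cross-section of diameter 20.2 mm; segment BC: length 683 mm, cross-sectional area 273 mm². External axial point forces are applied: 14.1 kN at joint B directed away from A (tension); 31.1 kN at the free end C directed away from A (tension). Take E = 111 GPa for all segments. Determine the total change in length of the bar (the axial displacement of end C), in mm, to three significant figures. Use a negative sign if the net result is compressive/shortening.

1.23 mm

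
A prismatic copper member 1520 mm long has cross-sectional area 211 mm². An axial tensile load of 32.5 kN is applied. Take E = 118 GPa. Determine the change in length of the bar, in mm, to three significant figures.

1.98 mm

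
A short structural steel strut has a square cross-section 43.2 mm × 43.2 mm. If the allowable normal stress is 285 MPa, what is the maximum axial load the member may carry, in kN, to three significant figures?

A = 1866 mm².
P_max = σ_allow · A = 285 · 1866 = 531900 N = 531.9 kN.

532 kN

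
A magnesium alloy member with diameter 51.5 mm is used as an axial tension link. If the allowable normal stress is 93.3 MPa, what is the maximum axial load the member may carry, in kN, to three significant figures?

194 kN

A = 2083 mm².
P_max = σ_allow · A = 93.3 · 2083 = 194400 N = 194.4 kN.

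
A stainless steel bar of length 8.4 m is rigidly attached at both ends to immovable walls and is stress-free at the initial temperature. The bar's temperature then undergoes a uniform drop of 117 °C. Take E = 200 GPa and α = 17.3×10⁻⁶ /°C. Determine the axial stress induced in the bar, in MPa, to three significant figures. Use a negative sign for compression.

Free thermal expansion αLΔT = 17.3e-6 · 8400 · -117 = -17 mm.
The walls impose strain ε = −(-17)/8400 = 2.0241e-03; σ = Eε = 200000 · 2.0241e-03 = 404.8 MPa.

405 MPa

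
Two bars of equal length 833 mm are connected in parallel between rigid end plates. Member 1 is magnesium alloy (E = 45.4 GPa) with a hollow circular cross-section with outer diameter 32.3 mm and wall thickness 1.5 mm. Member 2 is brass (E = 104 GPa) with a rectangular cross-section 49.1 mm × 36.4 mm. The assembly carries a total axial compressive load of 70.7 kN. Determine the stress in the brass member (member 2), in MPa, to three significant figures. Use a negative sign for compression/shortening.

A_1 = 145.1 mm².
A_2 = 1787 mm².
Equal strain + equilibrium ⇒ each member carries load in proportion to AE: A₁E₁ = 6589000 N, A₂E₂ = 185900000 N, ΣAE = 192500000 N.
σ₂ = P·E₂/ΣAE = -70700·104000/192500000 = -38.2 MPa.

-38.2 MPa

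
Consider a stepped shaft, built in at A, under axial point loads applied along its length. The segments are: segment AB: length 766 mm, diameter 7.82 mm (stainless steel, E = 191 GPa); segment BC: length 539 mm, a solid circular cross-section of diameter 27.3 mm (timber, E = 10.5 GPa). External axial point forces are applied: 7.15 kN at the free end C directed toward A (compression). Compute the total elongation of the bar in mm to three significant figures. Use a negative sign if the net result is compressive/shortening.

Internal axial forces (sectioning from the free end, tension +): N_BC = -7.15 kN, N_AB = -7.15 kN.
A_AB = 48.03 mm².
A_BC = 585.3 mm².
δ_AB = -7150·766/(48.03·191000) = -0.597 mm
δ_BC = -7150·539/(585.3·10500) = -0.627 mm
δ = Σδ_i = -1.224 mm.

-1.22 mm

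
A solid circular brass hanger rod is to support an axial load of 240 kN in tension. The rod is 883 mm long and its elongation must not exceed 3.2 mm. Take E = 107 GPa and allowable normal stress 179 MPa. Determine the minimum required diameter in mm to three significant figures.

Required area A ≥ P/σ_allow = 240000/179 = 1341 mm².
For a solid circular section, d ≥ √(4A/π) = 41.32 mm.
Elongation limit: A ≥ PL/(Eδ_allow) = 240000·883/(107000·3.2) = 618.9 mm² ⇒ d ≥ 28.07 mm.
The stress limit governs.

41.3 mm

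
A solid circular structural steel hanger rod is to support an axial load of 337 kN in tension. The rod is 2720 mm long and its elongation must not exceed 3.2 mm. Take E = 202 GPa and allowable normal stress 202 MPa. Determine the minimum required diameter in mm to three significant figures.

Required area A ≥ P/σ_allow = 337000/202 = 1668 mm².
For a solid circular section, d ≥ √(4A/π) = 46.09 mm.
Elongation limit: A ≥ PL/(Eδ_allow) = 337000·2720/(202000·3.2) = 1418 mm² ⇒ d ≥ 42.49 mm.
The stress limit governs.

46.1 mm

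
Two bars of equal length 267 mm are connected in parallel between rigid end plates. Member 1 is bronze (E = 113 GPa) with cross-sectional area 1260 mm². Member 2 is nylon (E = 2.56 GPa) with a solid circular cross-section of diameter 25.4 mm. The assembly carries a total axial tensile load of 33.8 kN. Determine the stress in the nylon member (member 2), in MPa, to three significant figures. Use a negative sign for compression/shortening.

0.602 MPa

A_2 = 506.7 mm².
Equal strain + equilibrium ⇒ each member carries load in proportion to AE: A₁E₁ = 142400000 N, A₂E₂ = 1297000 N, ΣAE = 143700000 N.
σ₂ = P·E₂/ΣAE = 33800·2560/143700000 = 0.6022 MPa.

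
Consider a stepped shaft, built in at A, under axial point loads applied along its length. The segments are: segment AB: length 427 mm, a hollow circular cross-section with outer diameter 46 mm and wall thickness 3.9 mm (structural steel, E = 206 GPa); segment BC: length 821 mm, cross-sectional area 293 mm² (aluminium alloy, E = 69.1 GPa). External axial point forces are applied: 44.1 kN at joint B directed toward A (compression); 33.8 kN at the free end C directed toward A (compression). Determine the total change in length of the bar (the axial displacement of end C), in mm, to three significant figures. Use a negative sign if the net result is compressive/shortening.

Internal axial forces (sectioning from the free end, tension +): N_BC = -33.8 kN, N_AB = -77.9 kN.
A_AB = 515.8 mm².
δ_AB = -77900·427/(515.8·206000) = -0.313 mm
δ_BC = -33800·821/(293·69100) = -1.371 mm
δ = Σδ_i = -1.684 mm.

-1.68 mm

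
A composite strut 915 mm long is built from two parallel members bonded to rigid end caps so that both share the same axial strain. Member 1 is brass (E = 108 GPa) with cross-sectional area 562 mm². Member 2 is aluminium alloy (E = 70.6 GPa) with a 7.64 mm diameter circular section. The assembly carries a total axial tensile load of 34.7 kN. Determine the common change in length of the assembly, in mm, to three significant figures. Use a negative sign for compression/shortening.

A_2 = 45.84 mm².
Equal strain + equilibrium ⇒ each member carries load in proportion to AE: A₁E₁ = 60700000 N, A₂E₂ = 3237000 N, ΣAE = 63930000 N.
δ = PL/ΣAE = 34700·915/63930000 = 0.4966 mm.

0.497 mm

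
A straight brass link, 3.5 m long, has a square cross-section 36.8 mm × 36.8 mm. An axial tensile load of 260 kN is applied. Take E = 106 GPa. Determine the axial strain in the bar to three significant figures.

0.00181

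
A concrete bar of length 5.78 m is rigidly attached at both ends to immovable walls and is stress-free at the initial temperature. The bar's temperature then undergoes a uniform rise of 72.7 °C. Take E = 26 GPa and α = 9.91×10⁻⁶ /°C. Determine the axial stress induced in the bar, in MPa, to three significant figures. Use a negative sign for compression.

Free thermal expansion αLΔT = 9.91e-6 · 5780 · 72.7 = 4.164 mm.
The walls impose strain ε = −(4.164)/5780 = -7.2046e-04; σ = Eε = 26000 · -7.2046e-04 = -18.73 MPa.

-18.7 MPa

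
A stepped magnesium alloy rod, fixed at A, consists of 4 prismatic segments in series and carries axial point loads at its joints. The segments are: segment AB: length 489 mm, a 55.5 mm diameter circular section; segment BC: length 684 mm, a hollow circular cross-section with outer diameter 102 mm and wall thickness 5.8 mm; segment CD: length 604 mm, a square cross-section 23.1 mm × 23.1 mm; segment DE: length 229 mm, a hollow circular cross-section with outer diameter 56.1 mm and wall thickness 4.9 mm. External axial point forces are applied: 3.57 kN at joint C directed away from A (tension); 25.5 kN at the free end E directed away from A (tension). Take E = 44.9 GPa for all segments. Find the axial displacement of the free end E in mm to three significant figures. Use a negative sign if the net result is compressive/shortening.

1.19 mm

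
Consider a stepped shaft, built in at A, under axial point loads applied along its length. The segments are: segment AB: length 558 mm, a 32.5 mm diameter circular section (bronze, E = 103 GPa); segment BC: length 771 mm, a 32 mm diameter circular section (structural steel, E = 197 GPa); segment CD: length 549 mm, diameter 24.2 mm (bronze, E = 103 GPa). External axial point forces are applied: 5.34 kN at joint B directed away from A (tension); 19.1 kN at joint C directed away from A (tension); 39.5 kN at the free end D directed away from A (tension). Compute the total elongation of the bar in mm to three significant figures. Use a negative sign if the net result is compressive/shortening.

Internal axial forces (sectioning from the free end, tension +): N_CD = 39.5 kN, N_BC = 58.6 kN, N_AB = 63.94 kN.
A_AB = 829.6 mm².
A_BC = 804.2 mm².
A_CD = 460 mm².
δ_AB = 63940·558/(829.6·103000) = 0.4176 mm
δ_BC = 58600·771/(804.2·197000) = 0.2852 mm
δ_CD = 39500·549/(460·103000) = 0.4577 mm
δ = Σδ_i = 1.16 mm.

1.16 mm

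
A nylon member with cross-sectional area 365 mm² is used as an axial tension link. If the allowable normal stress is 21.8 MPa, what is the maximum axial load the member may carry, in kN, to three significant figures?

P_max = σ_allow · A = 21.8 · 365 = 7957 N = 7.957 kN.

7.96 kN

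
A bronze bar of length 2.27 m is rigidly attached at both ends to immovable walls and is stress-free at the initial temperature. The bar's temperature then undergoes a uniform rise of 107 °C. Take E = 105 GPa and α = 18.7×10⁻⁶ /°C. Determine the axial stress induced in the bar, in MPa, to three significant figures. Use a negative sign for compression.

Free thermal expansion αLΔT = 18.7e-6 · 2270 · 107 = 4.542 mm.
The walls impose strain ε = −(4.542)/2270 = -2.0009e-03; σ = Eε = 105000 · -2.0009e-03 = -210.1 MPa.

-210 MPa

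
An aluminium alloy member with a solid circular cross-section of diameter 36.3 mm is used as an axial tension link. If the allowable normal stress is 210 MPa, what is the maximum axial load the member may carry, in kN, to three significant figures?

217 kN

A = 1035 mm².
P_max = σ_allow · A = 210 · 1035 = 217300 N = 217.3 kN.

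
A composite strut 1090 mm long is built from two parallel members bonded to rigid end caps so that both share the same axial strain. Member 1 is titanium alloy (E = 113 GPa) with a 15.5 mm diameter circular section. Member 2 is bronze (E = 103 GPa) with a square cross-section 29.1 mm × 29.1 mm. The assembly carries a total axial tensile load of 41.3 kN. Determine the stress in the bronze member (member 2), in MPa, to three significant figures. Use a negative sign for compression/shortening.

A_1 = 188.7 mm².
A_2 = 846.8 mm².
Equal strain + equilibrium ⇒ each member carries load in proportion to AE: A₁E₁ = 21320000 N, A₂E₂ = 87220000 N, ΣAE = 108500000 N.
σ₂ = P·E₂/ΣAE = 41300·103000/108500000 = 39.19 MPa.

39.2 MPa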